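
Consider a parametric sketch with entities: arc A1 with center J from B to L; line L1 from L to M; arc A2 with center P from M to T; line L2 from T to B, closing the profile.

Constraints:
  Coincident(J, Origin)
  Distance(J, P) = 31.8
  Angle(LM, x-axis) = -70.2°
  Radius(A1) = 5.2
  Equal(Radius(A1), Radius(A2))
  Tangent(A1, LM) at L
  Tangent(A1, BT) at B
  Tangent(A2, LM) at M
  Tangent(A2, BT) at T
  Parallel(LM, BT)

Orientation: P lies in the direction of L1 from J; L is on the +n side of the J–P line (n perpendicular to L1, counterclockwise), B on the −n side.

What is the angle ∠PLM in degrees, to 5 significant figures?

9.2869°

The slot axis is L1's direction at -70.2°, so u = (cos -70.2°, sin -70.2°) = (0.33874, -0.94088) and n = (−sin -70.2°, cos -70.2°) = (0.94088, 0.33874). J is at the origin and P lies 31.8 along u from J, so P = 31.8·u = (10.772, -29.920). Tangency of A1 to both parallel lines with radius 5.2 puts L and B at J ± 5.2·n: L = (4.8926, 1.7614), B = (-4.8926, -1.7614). Equal radii place M and T the same way about P: M = P + 5.2·n = (15.664, -28.159), T = P − 5.2·n = (5.8793, -31.681). Then cos ∠PLM = LP·LM / (|LP||LM|), giving 9.2869°.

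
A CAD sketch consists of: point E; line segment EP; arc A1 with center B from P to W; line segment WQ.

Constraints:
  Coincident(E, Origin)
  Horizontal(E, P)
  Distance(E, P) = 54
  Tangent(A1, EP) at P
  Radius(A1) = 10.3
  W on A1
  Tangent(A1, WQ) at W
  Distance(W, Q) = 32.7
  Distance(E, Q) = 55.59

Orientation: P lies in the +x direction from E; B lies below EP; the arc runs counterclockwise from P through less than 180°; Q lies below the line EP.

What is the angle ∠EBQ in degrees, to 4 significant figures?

72.92°

E is at the origin; E and P share the same y with |EP| = 54.0 and P on the +x side, so P = (54.00, 0.000). A1 meets EP tangentially, so BP is at right angles to EP, so B = P + (0, -10.3) = (54.00, -10.30). Since BW ⟂ WQ (tangency), |BQ| = √(10.3² + 32.7²) = 34.28 regardless of where W sits on A1. So Q lies on both circle(E, 55.59) and circle(B, 34.28); the below-EP intersection is Q = (37.97, -40.60). W is the foot of the tangent from Q: W = (43.87, -8.441).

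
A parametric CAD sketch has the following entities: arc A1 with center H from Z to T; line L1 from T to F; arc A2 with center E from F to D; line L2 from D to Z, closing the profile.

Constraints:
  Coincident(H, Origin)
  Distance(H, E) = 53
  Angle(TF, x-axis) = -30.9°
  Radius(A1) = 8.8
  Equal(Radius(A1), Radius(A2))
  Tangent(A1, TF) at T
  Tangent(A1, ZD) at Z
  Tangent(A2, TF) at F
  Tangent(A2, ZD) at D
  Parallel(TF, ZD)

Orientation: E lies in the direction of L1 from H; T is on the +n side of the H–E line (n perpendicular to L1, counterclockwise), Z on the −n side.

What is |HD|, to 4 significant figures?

53.73

The slot axis is L1's direction at -30.9°, so u = (cos -30.9°, sin -30.9°) = (0.8581, -0.5135) and n = (−sin -30.9°, cos -30.9°) = (0.5135, 0.8581). H is at the origin and E lies 53.0 along u from H, so E = 53.0·u = (45.48, -27.22). Tangency of A1 to both parallel lines with radius 8.8 puts T and Z at H ± 8.8·n: T = (4.519, 7.551), Z = (-4.519, -7.551). Equal radii place F and D the same way about E: F = E + 8.8·n = (50.00, -19.67), D = E − 8.8·n = (40.96, -34.77). Then |HD| = |D − H| = 53.73.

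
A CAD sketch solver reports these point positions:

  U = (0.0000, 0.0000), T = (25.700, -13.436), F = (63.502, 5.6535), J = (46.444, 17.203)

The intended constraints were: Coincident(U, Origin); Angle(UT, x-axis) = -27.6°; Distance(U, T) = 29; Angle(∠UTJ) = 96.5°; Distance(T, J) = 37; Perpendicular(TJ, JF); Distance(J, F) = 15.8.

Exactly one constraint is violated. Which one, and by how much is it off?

Distance(J, F) = 15.8 — off by 4.80.

U = (0.00, 0.00) ✓; UT at -27.60° ✓; |UT| = 29.00 ✓; ∠UTJ = 96.50° ✓; |TJ| = 37.00 ✓; ∠(TJ, JF) = 90.00° ✓; |JF| = 20.60 ✗.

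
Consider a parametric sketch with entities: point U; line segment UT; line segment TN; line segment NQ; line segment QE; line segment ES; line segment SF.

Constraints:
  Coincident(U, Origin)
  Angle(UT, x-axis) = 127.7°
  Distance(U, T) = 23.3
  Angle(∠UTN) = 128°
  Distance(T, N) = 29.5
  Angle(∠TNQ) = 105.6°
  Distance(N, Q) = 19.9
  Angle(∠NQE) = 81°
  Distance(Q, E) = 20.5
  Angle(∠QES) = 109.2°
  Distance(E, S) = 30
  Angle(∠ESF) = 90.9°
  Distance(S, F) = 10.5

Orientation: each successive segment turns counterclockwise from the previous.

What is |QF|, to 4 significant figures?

37.96

U is at the origin; UT runs at 127.7° with length 23.3, so T = (-14.25, 18.44). ∠UTN = 128.0° gives TN at 179.7° from the x-axis; with |TN| = 29.5, N = (-43.75, 18.59). ∠TNQ = 105.6° gives NQ at -105.9° from the x-axis; with |NQ| = 19.9, Q = (-49.20, -0.5487). ∠NQE = 81.0° gives QE at -6.900° from the x-axis; with |QE| = 20.5, E = (-28.85, -3.011). ∠QES = 109.2° gives ES at 63.90° from the x-axis; with |ES| = 30.0, S = (-15.65, 23.93). ∠ESF = 90.9° gives SF at 153.0° from the x-axis; with |SF| = 10.5, F = (-25.01, 28.70). Then |QF| = |F − Q| = 37.96.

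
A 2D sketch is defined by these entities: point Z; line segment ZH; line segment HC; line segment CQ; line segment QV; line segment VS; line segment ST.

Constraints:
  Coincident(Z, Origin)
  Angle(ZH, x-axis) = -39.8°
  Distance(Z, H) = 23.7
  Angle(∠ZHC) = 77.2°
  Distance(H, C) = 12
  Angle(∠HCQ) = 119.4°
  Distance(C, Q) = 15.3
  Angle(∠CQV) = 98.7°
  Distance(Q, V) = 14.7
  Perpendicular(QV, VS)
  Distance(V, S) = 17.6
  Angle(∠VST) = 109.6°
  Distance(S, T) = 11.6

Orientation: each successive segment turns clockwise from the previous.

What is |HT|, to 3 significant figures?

3.51

Z is at the origin; ZH runs at -39.8° with length 23.7, so H = (18.2, -15.2). ∠ZHC = 77.2° gives HC at -143° from the x-axis; with |HC| = 12.0, C = (8.68, -22.5). ∠HCQ = 119.4° gives CQ at 157° from the x-axis; with |CQ| = 15.3, Q = (-5.39, -16.4). ∠CQV = 98.7° gives QV at 75.5° from the x-axis; with |QV| = 14.7, V = (-1.71, -2.20). The perpendicularity gives VS at right angles to QV, so VS runs at -14.5°; with |VS| = 17.6, S = (15.3, -6.61). ∠VST = 109.6° gives ST at -84.9° from the x-axis; with |ST| = 11.6, T = (16.4, -18.2). Then |HT| = |T − H| = 3.51.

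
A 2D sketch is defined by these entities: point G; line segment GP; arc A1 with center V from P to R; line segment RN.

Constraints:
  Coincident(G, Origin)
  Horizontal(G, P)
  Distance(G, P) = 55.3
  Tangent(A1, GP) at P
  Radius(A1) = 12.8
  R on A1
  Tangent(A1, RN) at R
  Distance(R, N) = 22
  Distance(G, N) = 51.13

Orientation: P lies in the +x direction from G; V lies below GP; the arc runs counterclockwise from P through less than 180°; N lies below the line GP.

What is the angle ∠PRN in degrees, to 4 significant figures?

139.3°

Checks: |VP| = 12.80 ✓; |VR| = 12.80 ✓; ∠(VR, RN) = 90.00° ✓; |RN| = 22.00 ✓; |GN| = 51.13 ✓.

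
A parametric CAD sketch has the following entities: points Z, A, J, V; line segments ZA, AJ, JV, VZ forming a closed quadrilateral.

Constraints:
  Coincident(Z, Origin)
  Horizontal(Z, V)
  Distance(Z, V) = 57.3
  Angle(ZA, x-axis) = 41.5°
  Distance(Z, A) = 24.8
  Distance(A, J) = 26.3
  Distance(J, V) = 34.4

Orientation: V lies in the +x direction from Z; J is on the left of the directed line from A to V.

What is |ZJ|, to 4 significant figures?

50.91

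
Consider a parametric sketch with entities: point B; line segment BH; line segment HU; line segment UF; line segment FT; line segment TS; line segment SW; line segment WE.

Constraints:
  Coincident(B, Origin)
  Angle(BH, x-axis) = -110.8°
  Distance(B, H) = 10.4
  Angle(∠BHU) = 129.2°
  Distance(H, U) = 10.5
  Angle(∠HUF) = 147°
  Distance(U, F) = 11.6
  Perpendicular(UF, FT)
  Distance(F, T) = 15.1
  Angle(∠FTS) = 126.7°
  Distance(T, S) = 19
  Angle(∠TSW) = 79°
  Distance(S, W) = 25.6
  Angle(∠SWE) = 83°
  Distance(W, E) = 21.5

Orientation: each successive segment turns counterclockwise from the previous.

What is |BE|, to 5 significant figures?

24.996

∠TSW = 79.0° gives SW at -142.70° from the x-axis; with |SW| = 25.6, W = (-10.035, -9.1076). ∠SWE = 83.0° gives WE at -45.700° from the x-axis; with |WE| = 21.5, E = (4.9813, -24.495). Then |BE| = |E − B| = 24.996.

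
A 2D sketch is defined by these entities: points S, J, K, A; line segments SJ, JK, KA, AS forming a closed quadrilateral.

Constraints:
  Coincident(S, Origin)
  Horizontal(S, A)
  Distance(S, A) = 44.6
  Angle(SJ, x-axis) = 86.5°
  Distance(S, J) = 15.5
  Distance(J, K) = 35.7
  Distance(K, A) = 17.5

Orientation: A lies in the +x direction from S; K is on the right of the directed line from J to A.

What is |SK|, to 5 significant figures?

29.473

Checks: |JK| = 35.70 ✓; |KA| = 17.50 ✓.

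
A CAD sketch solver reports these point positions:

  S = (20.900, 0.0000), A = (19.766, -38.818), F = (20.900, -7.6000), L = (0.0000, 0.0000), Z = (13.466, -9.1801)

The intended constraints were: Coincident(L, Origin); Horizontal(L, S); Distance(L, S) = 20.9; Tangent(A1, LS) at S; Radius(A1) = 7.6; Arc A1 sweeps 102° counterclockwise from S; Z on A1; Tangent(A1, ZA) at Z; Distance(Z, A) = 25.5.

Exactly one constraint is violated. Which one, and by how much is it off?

Distance(Z, A) = 25.5 — off by 4.80.

L = (0.00, 0.00) ✓; L.y = 0.00, S.y = 0.00 ✓; |LS| = 20.90 ✓; ∠(FS, SL) = 90.00° ✓; |FS| = 7.600 ✓; bearing(F→Z) − bearing(F→S) = 102.0° ✓; |FZ| = 7.600 ✓; ∠(FZ, ZA) = 90.00° ✓; |ZA| = 30.30 ✗.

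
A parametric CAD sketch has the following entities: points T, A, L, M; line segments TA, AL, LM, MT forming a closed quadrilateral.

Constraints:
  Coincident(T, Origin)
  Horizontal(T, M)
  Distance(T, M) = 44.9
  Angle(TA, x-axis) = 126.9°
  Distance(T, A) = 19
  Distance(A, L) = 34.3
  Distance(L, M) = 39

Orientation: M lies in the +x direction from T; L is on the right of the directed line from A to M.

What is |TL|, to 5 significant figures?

15.331

T is at the origin; T and M share the same y with |TM| = 44.9 and M in +x, so M = (44.9, 0). TA runs at 126.9° with |TA| = 19.0, so A = (-11.408, 15.194). L is determined by |AL| = 34.3 and |LM| = 39.0 together: it lies at the intersection of circle(A, 34.3) and circle(M, 39.0). With |AM| = 58.322, the foot of the radical line on AM is 26.207 from A and the perpendicular offset is √(34.3² − 26.207²) = 22.128. Taking the right-of-AM solution: L = (8.1296, -12.998).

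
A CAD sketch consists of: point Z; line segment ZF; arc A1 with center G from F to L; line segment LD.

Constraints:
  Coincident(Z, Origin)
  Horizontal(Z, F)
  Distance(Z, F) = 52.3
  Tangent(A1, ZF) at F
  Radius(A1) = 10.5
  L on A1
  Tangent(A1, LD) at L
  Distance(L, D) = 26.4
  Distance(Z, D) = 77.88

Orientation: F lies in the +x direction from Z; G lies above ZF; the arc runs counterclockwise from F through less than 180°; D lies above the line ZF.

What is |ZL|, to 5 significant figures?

62.574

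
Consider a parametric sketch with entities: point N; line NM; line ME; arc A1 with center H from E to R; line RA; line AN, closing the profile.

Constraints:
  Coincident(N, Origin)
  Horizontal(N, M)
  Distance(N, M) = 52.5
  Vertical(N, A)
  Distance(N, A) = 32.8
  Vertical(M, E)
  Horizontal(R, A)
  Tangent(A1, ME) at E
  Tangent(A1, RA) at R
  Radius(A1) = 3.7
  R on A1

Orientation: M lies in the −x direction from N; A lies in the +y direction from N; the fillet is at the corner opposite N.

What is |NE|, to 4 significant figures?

60.03

The virtual corner opposite N is at (-52.50, 32.80). Tangency of A1 to ME means the radius HE is perpendicular to ME and tangency of A1 to RA means the radius HR is perpendicular to RA, with radius 3.7, so the center H sits 3.7 in from both sides at H = (-48.80, 29.10). That places the tangent points at E = (-52.50, 29.10) on ME and R = (-48.80, 32.80) on RA. Then |NE| = |E − N| = 60.03.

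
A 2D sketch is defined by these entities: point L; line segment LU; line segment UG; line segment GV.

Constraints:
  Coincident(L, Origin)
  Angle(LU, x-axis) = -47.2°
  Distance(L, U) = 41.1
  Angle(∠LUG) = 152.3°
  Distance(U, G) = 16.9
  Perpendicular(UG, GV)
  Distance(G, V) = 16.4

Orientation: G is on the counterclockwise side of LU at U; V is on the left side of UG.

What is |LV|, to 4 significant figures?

53.36

∠LUG = 152.3°, so UG runs at -47.2° + (180° − 152.3°) = -19.50° from the x-axis; with |UG| = 16.9, G = U + 16.9·(cos -19.50°, sin -19.50°) = (43.86, -35.80). UG ⟂ GV; with |GV| = 16.4 on the left of UG, V = G + 16.4·(0.3338, 0.9426) = (49.33, -20.34). Then |LV| = |V − L| = 53.36.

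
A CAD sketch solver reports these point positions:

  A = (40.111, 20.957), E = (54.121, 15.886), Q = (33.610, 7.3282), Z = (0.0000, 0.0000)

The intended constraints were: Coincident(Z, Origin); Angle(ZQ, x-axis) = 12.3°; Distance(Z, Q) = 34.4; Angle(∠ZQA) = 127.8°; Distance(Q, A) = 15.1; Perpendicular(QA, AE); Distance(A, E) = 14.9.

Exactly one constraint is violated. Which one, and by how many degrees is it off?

Perpendicular(QA, AE) — off by 5.60°.

Z = (0.00, 0.00) ✓; ZQ at 12.30° ✓; |ZQ| = 34.40 ✓; ∠ZQA = 127.8° ✓; |QA| = 15.10 ✓; ∠(QA, AE) = 84.40° ✗; |AE| = 14.90 ✓.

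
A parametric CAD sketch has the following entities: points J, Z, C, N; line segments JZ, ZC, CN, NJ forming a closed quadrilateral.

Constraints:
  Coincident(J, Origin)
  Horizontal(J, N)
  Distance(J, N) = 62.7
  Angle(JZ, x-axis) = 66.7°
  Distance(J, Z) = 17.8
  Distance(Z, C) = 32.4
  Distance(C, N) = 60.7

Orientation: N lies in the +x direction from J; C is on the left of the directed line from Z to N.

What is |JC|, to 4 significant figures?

50.17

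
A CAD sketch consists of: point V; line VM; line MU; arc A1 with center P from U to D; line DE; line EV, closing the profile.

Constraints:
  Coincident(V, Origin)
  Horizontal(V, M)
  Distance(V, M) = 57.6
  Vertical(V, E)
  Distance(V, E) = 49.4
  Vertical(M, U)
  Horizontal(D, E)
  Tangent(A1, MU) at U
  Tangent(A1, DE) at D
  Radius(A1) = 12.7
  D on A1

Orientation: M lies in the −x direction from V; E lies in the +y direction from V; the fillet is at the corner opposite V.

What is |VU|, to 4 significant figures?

68.30

V is at the origin; V and M share the same y with |VM| = 57.6 and M on the −x side, so M = (-57.60, 0.000). V and E share the same x with |VE| = 49.4 and E on the +y side, so E = (0.000, 49.40). The virtual corner opposite V is at (-57.60, 49.40). A1 meets MU tangentially, so PU is at right angles to MU and A1 meets DE tangentially, so PD is at right angles to DE, with radius 12.7, so the center P sits 12.7 in from both sides at P = (-44.90, 36.70). That places the tangent points at U = (-57.60, 36.70) on MU and D = (-44.90, 49.40) on DE. Then |VU| = |U − V| = 68.30.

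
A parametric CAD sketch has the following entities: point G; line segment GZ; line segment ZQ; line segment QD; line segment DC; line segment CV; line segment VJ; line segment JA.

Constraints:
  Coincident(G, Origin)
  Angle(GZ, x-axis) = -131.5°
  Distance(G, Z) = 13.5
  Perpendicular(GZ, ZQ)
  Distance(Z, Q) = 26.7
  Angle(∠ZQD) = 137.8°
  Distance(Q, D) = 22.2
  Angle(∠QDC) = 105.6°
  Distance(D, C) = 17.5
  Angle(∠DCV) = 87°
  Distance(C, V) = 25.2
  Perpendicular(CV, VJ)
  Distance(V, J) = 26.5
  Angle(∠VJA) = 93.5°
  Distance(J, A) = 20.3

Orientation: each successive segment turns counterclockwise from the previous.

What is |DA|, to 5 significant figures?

11.023

CV is perpendicular to VJ, so VJ runs at -101.90°; with |VJ| = 26.5, J = (7.6271, -31.354). ∠VJA = 93.5° gives JA at -15.400° from the x-axis; with |JA| = 20.3, A = (27.198, -36.745). Then |DA| = |A − D| = 11.023.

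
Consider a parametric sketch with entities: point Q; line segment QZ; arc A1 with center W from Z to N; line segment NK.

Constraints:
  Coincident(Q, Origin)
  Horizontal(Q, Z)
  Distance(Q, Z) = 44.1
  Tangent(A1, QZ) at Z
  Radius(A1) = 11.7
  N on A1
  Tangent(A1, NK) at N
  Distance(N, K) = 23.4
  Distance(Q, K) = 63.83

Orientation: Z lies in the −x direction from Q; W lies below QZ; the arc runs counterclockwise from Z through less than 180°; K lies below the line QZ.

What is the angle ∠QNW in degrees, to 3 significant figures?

5.30°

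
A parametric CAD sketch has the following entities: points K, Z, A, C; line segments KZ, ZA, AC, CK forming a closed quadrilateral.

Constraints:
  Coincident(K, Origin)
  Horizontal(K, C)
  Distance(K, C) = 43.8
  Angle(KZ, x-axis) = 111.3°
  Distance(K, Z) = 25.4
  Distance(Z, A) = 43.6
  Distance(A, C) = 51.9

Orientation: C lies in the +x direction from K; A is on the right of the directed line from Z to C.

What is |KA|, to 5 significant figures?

20.100

K is at the origin; KC is horizontal with |KC| = 43.8 and C in +x, so C = (43.8, 0). KZ runs at 111.3° with |KZ| = 25.4, so Z = (-9.2266, 23.665). A is determined by |ZA| = 43.6 and |AC| = 51.9 together: it lies at the intersection of circle(Z, 43.6) and circle(C, 51.9). With |ZC| = 58.068, the foot of the radical line on ZC is 22.209 from Z and the perpendicular offset is √(43.6² − 22.209²) = 37.520. Taking the right-of-ZC solution: A = (-4.2369, -19.649).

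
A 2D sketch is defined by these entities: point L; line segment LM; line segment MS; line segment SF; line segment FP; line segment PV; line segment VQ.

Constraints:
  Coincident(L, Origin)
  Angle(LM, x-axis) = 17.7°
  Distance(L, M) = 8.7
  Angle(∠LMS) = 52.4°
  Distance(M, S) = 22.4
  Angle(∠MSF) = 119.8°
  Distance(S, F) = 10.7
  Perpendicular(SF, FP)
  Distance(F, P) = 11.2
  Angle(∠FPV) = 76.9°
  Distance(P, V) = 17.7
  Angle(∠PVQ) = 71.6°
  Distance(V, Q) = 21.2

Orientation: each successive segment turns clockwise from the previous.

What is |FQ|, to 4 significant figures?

12.51

∠FPV = 76.9° gives PV at -3.200° from the x-axis; with |PV| = 17.7, V = (5.870, -10.21). ∠PVQ = 71.6° gives VQ at -111.6° from the x-axis; with |VQ| = 21.2, Q = (-1.934, -29.92). Then |FQ| = |Q − F| = 12.51.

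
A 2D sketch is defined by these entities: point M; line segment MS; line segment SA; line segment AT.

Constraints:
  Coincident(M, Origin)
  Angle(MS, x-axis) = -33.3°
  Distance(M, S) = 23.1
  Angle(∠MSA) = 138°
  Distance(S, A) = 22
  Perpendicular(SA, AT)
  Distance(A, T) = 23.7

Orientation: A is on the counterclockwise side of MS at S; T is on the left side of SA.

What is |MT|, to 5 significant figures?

40.025

∠MSA = 138.0°, so SA runs at -33.3° + (180° − 138.0°) = 8.7000° from the x-axis; with |SA| = 22.0, A = S + 22.0·(cos 8.7000°, sin 8.7000°) = (41.054, -9.3547). The perpendicularity gives AT at right angles to SA; with |AT| = 23.7 on the left of SA, T = A + 23.7·(-0.15126, 0.98849) = (37.469, 14.073). Then |MT| = |T − M| = 40.025.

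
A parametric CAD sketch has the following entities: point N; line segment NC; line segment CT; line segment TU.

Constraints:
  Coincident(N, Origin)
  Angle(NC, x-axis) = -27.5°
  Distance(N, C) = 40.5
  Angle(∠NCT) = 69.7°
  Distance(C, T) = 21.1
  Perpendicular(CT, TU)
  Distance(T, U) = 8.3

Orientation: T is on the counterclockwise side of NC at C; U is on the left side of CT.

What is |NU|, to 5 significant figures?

30.510

N is at the origin; NC runs at -27.5° with length 40.5, so C = 40.5·(cos -27.5°, sin -27.5°) = (35.924, -18.701). ∠NCT = 69.7°, so CT runs at -27.5° + (180° − 69.7°) = 82.800° from the x-axis; with |CT| = 21.1, T = C + 21.1·(cos 82.800°, sin 82.800°) = (38.568, 2.2328). CT ⟂ TU; with |TU| = 8.3 on the left of CT, U = T + 8.3·(-0.99211, 0.12533) = (30.334, 3.2731). Then |NU| = |U − N| = 30.510.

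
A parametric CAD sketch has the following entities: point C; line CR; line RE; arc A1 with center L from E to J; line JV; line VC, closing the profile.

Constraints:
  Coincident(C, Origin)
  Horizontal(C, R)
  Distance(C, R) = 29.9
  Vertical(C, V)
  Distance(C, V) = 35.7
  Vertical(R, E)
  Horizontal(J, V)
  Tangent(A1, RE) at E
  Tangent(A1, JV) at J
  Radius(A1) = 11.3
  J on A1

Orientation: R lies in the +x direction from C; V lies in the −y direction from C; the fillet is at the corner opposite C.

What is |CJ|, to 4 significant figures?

40.25

The virtual corner opposite C is at (29.90, -35.70). The tangent condition forces LE to be normal to RE and A1 meets JV tangentially, so LJ is at right angles to JV, with radius 11.3, so the center L sits 11.3 in from both sides at L = (18.60, -24.40). That places the tangent points at E = (29.90, -24.40) on RE and J = (18.60, -35.70) on JV. Then |CJ| = |J − C| = 40.25.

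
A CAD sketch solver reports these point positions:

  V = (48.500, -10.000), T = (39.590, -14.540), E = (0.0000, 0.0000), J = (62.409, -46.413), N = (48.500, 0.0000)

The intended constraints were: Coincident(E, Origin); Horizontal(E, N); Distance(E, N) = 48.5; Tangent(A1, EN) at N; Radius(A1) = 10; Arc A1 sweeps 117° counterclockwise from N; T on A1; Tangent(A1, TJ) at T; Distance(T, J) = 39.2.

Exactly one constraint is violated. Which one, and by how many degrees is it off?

Tangent(A1, TJ) at T — off by 8.60°.

E = (0.00, 0.00) ✓; E.y = 0.00, N.y = 0.00 ✓; |EN| = 48.50 ✓; ∠(VN, NE) = 90.00° ✓; |VN| = 10.00 ✓; bearing(V→T) − bearing(V→N) = 117.0° ✓; |VT| = 10.00 ✓; ∠(VT, TJ) = 81.40° ✗; |TJ| = 39.20 ✓.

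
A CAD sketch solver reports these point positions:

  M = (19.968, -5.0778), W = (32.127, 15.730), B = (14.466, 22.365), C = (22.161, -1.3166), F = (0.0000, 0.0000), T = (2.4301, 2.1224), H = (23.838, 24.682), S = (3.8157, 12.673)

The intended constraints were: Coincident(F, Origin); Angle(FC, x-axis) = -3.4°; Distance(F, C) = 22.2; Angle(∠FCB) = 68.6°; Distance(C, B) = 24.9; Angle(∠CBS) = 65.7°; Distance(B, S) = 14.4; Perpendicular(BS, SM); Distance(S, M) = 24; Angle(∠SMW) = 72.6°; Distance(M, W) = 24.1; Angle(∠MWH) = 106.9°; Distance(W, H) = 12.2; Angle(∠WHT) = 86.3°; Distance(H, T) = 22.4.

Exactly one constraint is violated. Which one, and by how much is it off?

Distance(H, T) = 22.4 — off by 8.70.

F = (0.00, 0.00) ✓; FC at -3.400° ✓; |FC| = 22.20 ✓; ∠FCB = 68.60° ✓; |CB| = 24.90 ✓; ∠CBS = 65.70° ✓; |BS| = 14.40 ✓; ∠(BS, SM) = 90.00° ✓; |SM| = 24.00 ✓; ∠SMW = 72.60° ✓; |MW| = 24.10 ✓; ∠MWH = 106.9° ✓; |WH| = 12.20 ✓; ∠WHT = 86.30° ✓; |HT| = 31.10 ✗.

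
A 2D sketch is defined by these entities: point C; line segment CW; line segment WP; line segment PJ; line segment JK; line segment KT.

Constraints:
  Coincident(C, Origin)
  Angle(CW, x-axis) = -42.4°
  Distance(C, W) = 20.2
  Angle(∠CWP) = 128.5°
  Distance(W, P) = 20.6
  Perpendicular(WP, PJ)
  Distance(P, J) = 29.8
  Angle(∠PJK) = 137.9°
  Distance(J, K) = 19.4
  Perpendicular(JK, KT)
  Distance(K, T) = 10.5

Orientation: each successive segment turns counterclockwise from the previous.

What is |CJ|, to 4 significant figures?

36.00

C is at the origin; CW runs at -42.4° with length 20.2, so W = (14.92, -13.62). ∠CWP = 128.5° gives WP at 9.100° from the x-axis; with |WP| = 20.6, P = (35.26, -10.36). WP ⟂ PJ, so PJ runs at 99.10°; with |PJ| = 29.8, J = (30.54, 19.06). Then |CJ| = |J − C| = 36.00.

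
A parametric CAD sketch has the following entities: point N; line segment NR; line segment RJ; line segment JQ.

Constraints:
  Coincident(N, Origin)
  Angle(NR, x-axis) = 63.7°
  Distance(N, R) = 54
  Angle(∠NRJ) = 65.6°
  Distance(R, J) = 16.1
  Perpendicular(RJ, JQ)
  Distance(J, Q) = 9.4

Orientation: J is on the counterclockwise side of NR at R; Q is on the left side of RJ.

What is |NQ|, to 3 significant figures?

40.3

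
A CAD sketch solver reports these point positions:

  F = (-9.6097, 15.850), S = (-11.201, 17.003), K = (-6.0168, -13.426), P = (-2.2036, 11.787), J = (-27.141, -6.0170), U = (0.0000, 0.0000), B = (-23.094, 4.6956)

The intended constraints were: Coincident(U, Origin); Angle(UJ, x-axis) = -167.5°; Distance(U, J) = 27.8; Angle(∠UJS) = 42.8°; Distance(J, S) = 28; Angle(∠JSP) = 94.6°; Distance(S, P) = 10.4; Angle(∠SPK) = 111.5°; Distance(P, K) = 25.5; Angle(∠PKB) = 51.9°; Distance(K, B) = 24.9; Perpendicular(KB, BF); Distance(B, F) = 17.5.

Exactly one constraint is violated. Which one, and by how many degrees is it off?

Perpendicular(KB, BF) — off by 3.70°.

U = (0.00, 0.00) ✓; UJ at -167.5° ✓; |UJ| = 27.80 ✓; ∠UJS = 42.80° ✓; |JS| = 28.00 ✓; ∠JSP = 94.60° ✓; |SP| = 10.40 ✓; ∠SPK = 111.5° ✓; |PK| = 25.50 ✓; ∠PKB = 51.90° ✓; |KB| = 24.90 ✓; ∠(KB, BF) = 93.70° ✗; |BF| = 17.50 ✓.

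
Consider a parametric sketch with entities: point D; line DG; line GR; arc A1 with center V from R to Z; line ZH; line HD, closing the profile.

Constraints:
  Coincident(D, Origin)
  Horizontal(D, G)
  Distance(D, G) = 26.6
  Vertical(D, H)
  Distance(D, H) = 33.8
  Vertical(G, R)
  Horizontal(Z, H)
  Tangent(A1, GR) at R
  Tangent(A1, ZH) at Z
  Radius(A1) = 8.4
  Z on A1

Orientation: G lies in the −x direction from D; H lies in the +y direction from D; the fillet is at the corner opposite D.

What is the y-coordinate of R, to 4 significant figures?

25.40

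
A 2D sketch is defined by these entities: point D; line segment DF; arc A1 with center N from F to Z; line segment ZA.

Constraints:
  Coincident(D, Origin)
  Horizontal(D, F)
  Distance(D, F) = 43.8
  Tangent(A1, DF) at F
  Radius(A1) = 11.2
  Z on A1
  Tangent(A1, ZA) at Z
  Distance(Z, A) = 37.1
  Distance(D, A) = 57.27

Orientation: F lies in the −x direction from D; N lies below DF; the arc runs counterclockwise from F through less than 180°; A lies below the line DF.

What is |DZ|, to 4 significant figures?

55.80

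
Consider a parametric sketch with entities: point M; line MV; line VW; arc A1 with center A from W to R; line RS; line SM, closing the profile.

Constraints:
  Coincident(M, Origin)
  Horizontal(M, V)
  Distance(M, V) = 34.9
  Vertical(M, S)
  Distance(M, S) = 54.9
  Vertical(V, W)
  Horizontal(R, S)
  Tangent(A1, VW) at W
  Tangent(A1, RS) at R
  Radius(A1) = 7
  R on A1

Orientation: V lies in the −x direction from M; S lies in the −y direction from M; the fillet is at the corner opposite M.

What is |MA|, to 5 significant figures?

55.433

MS is vertical with |MS| = 54.9 and S on the −y side, so S = (0.0000, -54.900). The virtual corner opposite M is at (-34.900, -54.900). The tangent condition forces AW to be normal to VW and the tangent condition forces AR to be normal to RS, with radius 7.0, so the center A sits 7.0 in from both sides at A = (-27.900, -47.900). Then |MA| = |A − M| = 55.433.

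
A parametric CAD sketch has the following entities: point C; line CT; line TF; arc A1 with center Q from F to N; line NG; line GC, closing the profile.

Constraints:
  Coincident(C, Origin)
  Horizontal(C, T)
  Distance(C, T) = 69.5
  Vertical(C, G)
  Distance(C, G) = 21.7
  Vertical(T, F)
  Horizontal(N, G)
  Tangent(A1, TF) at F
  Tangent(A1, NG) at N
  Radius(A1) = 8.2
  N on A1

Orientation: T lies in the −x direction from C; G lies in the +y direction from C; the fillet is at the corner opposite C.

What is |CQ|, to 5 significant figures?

62.769

C and G share the same x with |CG| = 21.7 and G on the +y side, so G = (0.0000, 21.700). The virtual corner opposite C is at (-69.500, 21.700). Tangency of A1 to TF means the radius QF is perpendicular to TF and A1 meets NG tangentially, so QN is at right angles to NG, with radius 8.2, so the center Q sits 8.2 in from both sides at Q = (-61.300, 13.500). Then |CQ| = |Q − C| = 62.769.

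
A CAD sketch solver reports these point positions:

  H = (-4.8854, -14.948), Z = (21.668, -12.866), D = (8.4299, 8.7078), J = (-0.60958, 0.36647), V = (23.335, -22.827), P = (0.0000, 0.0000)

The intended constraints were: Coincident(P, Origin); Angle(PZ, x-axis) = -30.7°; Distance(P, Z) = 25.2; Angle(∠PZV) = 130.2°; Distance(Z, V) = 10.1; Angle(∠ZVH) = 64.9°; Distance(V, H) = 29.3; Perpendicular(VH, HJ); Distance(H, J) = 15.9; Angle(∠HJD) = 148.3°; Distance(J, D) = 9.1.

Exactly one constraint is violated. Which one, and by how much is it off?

Distance(J, D) = 9.1 — off by 3.20.

P = (0.00, 0.00) ✓; PZ at -30.70° ✓; |PZ| = 25.20 ✓; ∠PZV = 130.2° ✓; |ZV| = 10.10 ✓; ∠ZVH = 64.90° ✓; |VH| = 29.30 ✓; ∠(VH, HJ) = 90.00° ✓; |HJ| = 15.90 ✓; ∠HJD = 148.3° ✓; |JD| = 12.30 ✗.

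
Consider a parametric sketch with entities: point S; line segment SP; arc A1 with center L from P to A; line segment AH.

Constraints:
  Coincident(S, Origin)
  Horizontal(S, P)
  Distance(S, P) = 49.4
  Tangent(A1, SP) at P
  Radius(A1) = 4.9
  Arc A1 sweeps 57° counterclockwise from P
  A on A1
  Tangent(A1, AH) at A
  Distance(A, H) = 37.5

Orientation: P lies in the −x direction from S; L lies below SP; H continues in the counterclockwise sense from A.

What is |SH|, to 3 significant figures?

81.2

On A1, P sits at bearing 90° from L; a 57° counterclockwise sweep puts A at bearing 147°, so A = L + 4.9·(cos 147°, sin 147°) = (-53.5, -2.23). Since A1 is tangent to AH there, LA ⟂ AH, so AH runs along (−sin 147°, cos 147°); with |AH| = 37.5, H = (-73.9, -33.7). Then |SH| = |H − S| = 81.2.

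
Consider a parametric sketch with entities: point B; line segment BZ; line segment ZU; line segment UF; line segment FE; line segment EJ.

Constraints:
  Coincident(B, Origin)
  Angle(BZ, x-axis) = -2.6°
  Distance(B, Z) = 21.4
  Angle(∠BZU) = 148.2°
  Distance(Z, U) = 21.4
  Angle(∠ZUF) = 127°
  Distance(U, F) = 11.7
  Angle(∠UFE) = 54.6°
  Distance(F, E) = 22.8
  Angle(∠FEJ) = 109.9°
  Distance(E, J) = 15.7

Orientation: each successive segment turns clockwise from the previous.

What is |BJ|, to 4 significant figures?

24.08

B is at the origin; BZ runs at -2.6° with length 21.4, so Z = (21.38, -0.9708). ∠BZU = 148.2° gives ZU at -34.40° from the x-axis; with |ZU| = 21.4, U = (39.04, -13.06). ∠ZUF = 127.0° gives UF at -87.40° from the x-axis; with |UF| = 11.7, F = (39.57, -24.75). ∠UFE = 54.6° gives FE at 147.2° from the x-axis; with |FE| = 22.8, E = (20.40, -12.40). ∠FEJ = 109.9° gives EJ at 77.10° from the x-axis; with |EJ| = 15.7, J = (23.91, 2.906). Then |BJ| = |J − B| = 24.08.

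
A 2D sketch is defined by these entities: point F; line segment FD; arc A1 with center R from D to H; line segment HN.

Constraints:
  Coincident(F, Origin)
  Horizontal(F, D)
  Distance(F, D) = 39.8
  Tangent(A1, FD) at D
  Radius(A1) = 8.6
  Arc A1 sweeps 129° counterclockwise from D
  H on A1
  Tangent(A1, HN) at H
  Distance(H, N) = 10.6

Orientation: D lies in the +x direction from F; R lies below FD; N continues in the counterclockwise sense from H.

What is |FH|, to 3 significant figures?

36.0

F is at the origin; F and D share the same y with |FD| = 39.8 and D on the +x side, so D = (39.8, 0.00). Tangency of A1 to FD means the radius RD is perpendicular to FD, so R = D + (0, -8.6) = (39.8, -8.60). On A1, D sits at bearing 90° from R; a 129° counterclockwise sweep puts H at bearing 219°, so H = R + 8.6·(cos 219°, sin 219°) = (33.1, -14.0). Then |FH| = |H − F| = 36.0.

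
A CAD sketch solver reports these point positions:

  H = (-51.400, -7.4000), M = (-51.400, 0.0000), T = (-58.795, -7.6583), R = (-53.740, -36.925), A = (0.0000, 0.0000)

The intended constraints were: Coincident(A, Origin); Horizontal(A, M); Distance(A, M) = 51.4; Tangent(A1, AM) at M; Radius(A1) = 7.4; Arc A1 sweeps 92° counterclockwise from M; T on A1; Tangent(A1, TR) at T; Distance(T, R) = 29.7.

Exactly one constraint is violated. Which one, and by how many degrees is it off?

Tangent(A1, TR) at T — off by 7.80°.

A = (0.00, 0.00) ✓; A.y = 0.00, M.y = 0.00 ✓; |AM| = 51.40 ✓; ∠(HM, MA) = 90.00° ✓; |HM| = 7.400 ✓; bearing(H→T) − bearing(H→M) = 92.00° ✓; |HT| = 7.400 ✓; ∠(HT, TR) = 82.20° ✗; |TR| = 29.70 ✓.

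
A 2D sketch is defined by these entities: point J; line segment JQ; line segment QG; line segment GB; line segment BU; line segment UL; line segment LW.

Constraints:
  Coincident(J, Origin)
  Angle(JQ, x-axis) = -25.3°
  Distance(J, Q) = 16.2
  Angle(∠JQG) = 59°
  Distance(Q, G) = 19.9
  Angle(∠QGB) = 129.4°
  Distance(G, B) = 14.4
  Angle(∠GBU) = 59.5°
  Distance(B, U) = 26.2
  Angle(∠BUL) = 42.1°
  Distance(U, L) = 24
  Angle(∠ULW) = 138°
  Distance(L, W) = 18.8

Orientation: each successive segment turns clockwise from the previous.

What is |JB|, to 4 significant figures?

20.88

∠JQG = 59.0° gives QG at -146.3° from the x-axis; with |QG| = 19.9, G = (-1.910, -17.96). ∠QGB = 129.4° gives GB at 163.1° from the x-axis; with |GB| = 14.4, B = (-15.69, -13.78). Then |JB| = |B − J| = 20.88.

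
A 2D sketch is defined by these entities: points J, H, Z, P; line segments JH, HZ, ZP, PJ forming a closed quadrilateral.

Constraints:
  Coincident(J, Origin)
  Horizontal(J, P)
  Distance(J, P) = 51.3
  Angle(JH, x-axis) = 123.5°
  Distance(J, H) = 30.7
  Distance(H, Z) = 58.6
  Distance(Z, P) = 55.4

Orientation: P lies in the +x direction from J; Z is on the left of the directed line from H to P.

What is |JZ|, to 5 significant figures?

63.389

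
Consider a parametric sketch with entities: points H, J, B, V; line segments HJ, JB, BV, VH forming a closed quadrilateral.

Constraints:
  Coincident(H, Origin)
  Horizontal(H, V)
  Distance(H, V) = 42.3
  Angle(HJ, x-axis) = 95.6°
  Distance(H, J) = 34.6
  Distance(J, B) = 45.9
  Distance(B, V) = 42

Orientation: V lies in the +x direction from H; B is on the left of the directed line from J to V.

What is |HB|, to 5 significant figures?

59.322

Checks: |JB| = 45.90 ✓; |BV| = 42.00 ✓.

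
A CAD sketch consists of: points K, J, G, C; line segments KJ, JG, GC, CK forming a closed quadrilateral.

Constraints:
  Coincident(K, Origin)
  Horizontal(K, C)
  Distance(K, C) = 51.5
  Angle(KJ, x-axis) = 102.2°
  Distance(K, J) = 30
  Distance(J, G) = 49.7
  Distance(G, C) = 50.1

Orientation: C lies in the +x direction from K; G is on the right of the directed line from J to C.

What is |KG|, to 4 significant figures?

19.72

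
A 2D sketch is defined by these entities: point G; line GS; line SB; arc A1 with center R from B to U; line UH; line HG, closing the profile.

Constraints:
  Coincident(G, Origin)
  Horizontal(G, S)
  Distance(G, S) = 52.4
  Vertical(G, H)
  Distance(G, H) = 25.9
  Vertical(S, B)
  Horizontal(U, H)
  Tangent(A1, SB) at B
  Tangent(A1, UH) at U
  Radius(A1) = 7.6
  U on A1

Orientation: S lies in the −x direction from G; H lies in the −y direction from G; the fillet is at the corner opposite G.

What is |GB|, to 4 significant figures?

55.50

The virtual corner opposite G is at (-52.40, -25.90). Tangency of A1 to SB means the radius RB is perpendicular to SB and tangency of A1 to UH means the radius RU is perpendicular to UH, with radius 7.6, so the center R sits 7.6 in from both sides at R = (-44.80, -18.30). That places the tangent points at B = (-52.40, -18.30) on SB and U = (-44.80, -25.90) on UH. Then |GB| = |B − G| = 55.50.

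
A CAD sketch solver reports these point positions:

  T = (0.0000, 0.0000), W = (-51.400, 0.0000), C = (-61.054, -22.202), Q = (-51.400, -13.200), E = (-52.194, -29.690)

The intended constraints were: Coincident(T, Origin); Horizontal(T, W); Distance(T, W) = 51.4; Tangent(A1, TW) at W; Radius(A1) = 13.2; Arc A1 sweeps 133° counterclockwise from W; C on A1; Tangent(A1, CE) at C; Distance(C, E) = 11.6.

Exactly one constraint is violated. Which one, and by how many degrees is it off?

Tangent(A1, CE) at C — off by 6.80°.

T = (0.00, 0.00) ✓; T.y = 0.00, W.y = 0.00 ✓; |TW| = 51.40 ✓; ∠(QW, WT) = 90.00° ✓; |QW| = 13.20 ✓; bearing(Q→C) − bearing(Q→W) = 133.0° ✓; |QC| = 13.20 ✓; ∠(QC, CE) = 83.20° ✗; |CE| = 11.60 ✓.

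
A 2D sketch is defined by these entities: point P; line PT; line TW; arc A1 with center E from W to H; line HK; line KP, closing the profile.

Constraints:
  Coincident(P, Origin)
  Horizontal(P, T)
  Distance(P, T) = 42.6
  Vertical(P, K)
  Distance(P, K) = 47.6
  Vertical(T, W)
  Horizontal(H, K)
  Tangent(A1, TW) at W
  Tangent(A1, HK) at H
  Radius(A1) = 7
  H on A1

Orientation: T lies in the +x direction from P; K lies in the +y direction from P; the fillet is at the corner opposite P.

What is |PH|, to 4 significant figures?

59.44

P is at the origin; P and T share the same y with |PT| = 42.6 and T on the +x side, so T = (42.60, 0.000). PK is vertical with |PK| = 47.6 and K on the +y side, so K = (0.000, 47.60). The virtual corner opposite P is at (42.60, 47.60). Tangency of A1 to TW means the radius EW is perpendicular to TW and since A1 is tangent to HK there, EH ⟂ HK, with radius 7.0, so the center E sits 7.0 in from both sides at E = (35.60, 40.60). That places the tangent points at W = (42.60, 40.60) on TW and H = (35.60, 47.60) on HK. Then |PH| = |H − P| = 59.44.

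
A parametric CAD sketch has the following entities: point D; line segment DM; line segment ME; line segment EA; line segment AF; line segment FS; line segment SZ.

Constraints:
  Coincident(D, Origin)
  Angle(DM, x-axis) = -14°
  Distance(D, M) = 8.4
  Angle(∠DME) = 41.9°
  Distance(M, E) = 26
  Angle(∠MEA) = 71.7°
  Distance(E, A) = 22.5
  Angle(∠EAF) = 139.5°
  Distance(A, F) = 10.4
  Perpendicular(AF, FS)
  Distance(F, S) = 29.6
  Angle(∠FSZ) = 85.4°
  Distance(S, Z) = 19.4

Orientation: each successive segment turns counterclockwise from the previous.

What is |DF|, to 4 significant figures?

21.48

∠MEA = 71.7° gives EA at -127.6° from the x-axis; with |EA| = 22.5, A = (-20.15, 1.671). ∠EAF = 139.5° gives AF at -87.10° from the x-axis; with |AF| = 10.4, F = (-19.63, -8.716). Then |DF| = |F − D| = 21.48.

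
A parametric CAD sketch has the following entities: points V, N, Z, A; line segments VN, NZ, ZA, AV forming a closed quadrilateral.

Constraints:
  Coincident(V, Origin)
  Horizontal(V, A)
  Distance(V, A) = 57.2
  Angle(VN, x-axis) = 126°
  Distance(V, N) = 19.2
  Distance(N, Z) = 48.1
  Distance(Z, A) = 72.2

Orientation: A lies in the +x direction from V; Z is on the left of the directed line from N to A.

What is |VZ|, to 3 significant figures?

58.5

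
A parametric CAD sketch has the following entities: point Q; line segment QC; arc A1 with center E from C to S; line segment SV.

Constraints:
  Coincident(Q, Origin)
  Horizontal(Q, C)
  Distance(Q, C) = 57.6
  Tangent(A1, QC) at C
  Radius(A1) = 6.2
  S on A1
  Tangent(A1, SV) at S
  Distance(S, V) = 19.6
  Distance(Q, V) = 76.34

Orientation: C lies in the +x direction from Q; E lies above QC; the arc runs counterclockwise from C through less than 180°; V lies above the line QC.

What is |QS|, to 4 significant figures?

62.69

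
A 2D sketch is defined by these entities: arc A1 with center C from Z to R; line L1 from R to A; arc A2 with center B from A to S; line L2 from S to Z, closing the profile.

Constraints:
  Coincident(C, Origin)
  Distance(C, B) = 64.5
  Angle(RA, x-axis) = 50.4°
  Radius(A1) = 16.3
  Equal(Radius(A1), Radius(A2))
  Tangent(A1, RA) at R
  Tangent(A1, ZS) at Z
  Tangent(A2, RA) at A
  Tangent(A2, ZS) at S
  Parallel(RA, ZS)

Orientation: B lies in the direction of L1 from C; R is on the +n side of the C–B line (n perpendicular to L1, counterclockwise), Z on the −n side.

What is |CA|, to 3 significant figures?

66.5

The slot axis is L1's direction at 50.4°, so u = (cos 50.4°, sin 50.4°) = (0.637, 0.771) and n = (−sin 50.4°, cos 50.4°) = (-0.771, 0.637). C is at the origin and B lies 64.5 along u from C, so B = 64.5·u = (41.1, 49.7). Tangency of A1 to both parallel lines with radius 16.3 puts R and Z at C ± 16.3·n: R = (-12.6, 10.4), Z = (12.6, -10.4). Equal radii place A and S the same way about B: A = B + 16.3·n = (28.6, 60.1), S = B − 16.3·n = (53.7, 39.3). Then |CA| = |A − C| = 66.5.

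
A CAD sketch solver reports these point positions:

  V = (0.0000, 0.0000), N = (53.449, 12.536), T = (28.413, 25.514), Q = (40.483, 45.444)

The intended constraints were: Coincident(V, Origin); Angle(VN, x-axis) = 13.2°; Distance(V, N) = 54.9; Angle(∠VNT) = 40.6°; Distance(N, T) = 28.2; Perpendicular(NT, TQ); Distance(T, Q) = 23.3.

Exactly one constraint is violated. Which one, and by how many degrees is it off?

Perpendicular(NT, TQ) — off by 3.80°.

V = (0.00, 0.00) ✓; VN at 13.20° ✓; |VN| = 54.90 ✓; ∠VNT = 40.60° ✓; |NT| = 28.20 ✓; ∠(NT, TQ) = 93.80° ✗; |TQ| = 23.30 ✓.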